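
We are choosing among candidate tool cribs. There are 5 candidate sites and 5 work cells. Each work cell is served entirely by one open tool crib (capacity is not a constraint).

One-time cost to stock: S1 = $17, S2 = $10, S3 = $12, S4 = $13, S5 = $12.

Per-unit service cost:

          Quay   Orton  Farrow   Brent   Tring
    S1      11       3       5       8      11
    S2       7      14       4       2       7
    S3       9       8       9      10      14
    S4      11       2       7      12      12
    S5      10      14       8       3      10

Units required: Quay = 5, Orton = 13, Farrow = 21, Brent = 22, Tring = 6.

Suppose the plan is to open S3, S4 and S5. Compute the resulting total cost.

Each work cell is assigned to its cheapest site among the open ones.
{S3, S4, S5}: Quay→S3 9·5=45, Orton→S4 2·13=26, Farrow→S4 7·21=147, Brent→S5 3·22=66, Tring→S5 10·6=60. Service 344; fixed 37; total 381.

Total cost: 381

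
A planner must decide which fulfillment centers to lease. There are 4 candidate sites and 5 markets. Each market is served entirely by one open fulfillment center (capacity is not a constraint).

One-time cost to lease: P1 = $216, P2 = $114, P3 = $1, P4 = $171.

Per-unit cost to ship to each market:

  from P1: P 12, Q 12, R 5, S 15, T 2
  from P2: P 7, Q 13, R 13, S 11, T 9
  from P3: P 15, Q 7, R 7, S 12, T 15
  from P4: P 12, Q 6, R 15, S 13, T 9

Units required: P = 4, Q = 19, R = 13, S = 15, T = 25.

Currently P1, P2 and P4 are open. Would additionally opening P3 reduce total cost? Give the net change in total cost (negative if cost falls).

Current service cost with {P1, P2, P4}: 422.
Adding P3: each market re-picks its cheapest; new service cost 422, saving 0.
Extra fixed cost: 1. Net change = 1 − 0 = 1.
(Totals: 923 → 924.)

No — net change +1 (cost rises by 1).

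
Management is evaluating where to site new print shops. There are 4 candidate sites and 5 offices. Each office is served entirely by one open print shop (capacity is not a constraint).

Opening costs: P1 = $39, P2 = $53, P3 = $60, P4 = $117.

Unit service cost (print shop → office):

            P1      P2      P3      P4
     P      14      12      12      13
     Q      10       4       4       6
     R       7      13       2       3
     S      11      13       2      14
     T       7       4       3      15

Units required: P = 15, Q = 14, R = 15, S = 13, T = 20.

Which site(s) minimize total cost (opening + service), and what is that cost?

Open P3 only; minimum total cost 412.

For any fixed open set, each office goes to its cheapest open site; total = fixed + service.
{P3}: P→P3 12·15=180, Q→P3 4·14=56, R→P3 2·15=30, S→P3 2·13=26, T→P3 3·20=60. Service 352; fixed 60; total 412.
{P1, P3}: service 352 + fixed 99 = 451
{P2, P3}: service 352 + fixed 113 = 465
{P1, P2, P3, P4}: P→P2 12·15=180, Q→P2 4·14=56, R→P3 2·15=30, S→P3 2·13=26, T→P3 3·20=60. Service 352; fixed 269; total 621.
(All 15 nonempty subsets were checked; P3 only is lowest.)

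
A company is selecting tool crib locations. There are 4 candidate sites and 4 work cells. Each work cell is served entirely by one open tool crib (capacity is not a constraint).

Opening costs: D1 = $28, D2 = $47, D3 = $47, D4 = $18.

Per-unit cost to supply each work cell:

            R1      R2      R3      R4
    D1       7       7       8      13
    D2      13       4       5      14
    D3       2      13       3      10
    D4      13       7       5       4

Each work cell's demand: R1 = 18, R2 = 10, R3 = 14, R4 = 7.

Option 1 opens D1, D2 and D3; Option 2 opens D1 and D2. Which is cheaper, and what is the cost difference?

Option 1 is cheaper by 92.

Option 1: {D1, D2, D3}: R1→D3 2·18=36, R2→D2 4·10=40, R3→D3 3·14=42, R4→D3 10·7=70. Service 188; fixed 122; total 310.
Option 2: {D1, D2}: R1→D1 7·18=126, R2→D2 4·10=40, R3→D2 5·14=70, R4→D1 13·7=91. Service 327; fixed 75; total 402.
Difference: |310 − 402| = 92.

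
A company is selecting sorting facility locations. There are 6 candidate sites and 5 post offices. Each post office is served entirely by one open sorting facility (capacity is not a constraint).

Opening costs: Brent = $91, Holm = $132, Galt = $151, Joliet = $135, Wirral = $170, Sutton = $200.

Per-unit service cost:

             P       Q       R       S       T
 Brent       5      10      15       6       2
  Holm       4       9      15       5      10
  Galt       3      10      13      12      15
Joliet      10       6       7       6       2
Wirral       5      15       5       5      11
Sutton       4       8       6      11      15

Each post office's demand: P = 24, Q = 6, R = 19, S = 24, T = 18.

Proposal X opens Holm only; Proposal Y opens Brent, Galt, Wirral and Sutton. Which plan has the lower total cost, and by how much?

Proposal X is cheaper by 116.

Proposal X: {Holm}: P→Holm 4·24=96, Q→Holm 9·6=54, R→Holm 15·19=285, S→Holm 5·24=120, T→Holm 10·18=180. Service 735; fixed 132; total 867.
Proposal Y: {Brent, Galt, Wirral, Sutton}: P→Galt 3·24=72, Q→Sutton 8·6=48, R→Wirral 5·19=95, S→Wirral 5·24=120, T→Brent 2·18=36. Service 371; fixed 612; total 983.
Difference: |867 − 983| = 116.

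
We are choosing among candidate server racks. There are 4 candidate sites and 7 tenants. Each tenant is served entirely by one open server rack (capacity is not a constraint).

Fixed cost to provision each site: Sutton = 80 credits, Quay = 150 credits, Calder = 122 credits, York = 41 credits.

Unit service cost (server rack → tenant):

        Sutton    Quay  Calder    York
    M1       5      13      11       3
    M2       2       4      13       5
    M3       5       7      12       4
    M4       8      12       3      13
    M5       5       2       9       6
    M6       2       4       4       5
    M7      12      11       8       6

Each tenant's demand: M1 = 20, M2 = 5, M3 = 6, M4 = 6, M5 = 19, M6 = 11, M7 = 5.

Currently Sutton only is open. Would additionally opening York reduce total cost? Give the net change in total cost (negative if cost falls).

Current service cost with {Sutton}: 365.
Adding York: each tenant re-picks its cheapest; new service cost 289, saving 76.
Extra fixed cost: 41. Net change = 41 − 76 = -35.
(Totals: 445 → 410.)

Yes — net change −35 (cost falls by 35).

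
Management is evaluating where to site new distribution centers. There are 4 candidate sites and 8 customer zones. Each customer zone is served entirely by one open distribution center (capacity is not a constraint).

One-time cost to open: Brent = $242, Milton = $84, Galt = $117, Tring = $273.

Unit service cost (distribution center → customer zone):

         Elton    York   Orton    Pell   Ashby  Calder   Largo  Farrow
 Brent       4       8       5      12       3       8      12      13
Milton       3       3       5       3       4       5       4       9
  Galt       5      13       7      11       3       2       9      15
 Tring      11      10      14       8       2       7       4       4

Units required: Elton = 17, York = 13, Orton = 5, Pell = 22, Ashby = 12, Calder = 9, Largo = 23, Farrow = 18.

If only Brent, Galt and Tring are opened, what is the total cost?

Each customer zone is assigned to its cheapest site among the open ones.
{Brent, Galt, Tring}: Elton→Brent 4·17=68, York→Brent 8·13=104, Orton→Brent 5·5=25, Pell→Tring 8·22=176, Ashby→Tring 2·12=24, Calder→Galt 2·9=18, Largo→Tring 4·23=92, Farrow→Tring 4·18=72. Service 579; fixed 632; total 1211.

Total cost: 1211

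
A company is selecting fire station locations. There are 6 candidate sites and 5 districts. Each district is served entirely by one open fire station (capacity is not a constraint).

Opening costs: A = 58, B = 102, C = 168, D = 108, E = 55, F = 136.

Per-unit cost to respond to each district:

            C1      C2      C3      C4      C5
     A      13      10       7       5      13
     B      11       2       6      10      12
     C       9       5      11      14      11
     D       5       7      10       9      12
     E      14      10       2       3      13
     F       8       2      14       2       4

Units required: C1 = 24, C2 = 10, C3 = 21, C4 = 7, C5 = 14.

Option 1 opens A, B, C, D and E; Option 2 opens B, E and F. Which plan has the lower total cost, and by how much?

Option 2 is cheaper by 231.

Option 1: {A, B, C, D, E}: C1→D 5·24=120, C2→B 2·10=20, C3→E 2·21=42, C4→E 3·7=21, C5→C 11·14=154. Service 357; fixed 491; total 848.
Option 2: {B, E, F}: C1→F 8·24=192, C2→B 2·10=20, C3→E 2·21=42, C4→F 2·7=14, C5→F 4·14=56. Service 324; fixed 293; total 617.
Difference: |848 − 617| = 231.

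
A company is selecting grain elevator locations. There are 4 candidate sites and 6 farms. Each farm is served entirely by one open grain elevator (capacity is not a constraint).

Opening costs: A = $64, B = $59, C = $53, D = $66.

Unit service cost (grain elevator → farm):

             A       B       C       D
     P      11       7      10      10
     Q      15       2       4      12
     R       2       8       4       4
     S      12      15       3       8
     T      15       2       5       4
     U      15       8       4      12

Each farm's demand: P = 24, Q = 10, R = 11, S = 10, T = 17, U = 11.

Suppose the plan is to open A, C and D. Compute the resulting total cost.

Each farm is assigned to its cheapest site among the open ones.
{A, C, D}: P→C 10·24=240, Q→C 4·10=40, R→A 2·11=22, S→C 3·10=30, T→D 4·17=68, U→C 4·11=44. Service 444; fixed 183; total 627.

Total cost: 627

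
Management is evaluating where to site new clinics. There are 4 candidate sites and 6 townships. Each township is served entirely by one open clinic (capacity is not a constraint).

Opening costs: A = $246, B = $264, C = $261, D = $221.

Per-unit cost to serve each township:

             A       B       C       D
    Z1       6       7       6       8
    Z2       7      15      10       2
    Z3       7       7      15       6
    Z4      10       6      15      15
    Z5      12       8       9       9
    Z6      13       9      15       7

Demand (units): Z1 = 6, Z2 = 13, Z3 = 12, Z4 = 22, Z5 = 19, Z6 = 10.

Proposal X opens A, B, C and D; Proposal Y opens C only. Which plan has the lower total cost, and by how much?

Proposal Y is cheaper by 222.

Proposal X: {A, B, C, D}: Z1→A 6·6=36, Z2→D 2·13=26, Z3→D 6·12=72, Z4→B 6·22=132, Z5→B 8·19=152, Z6→D 7·10=70. Service 488; fixed 992; total 1480.
Proposal Y: {C}: Z1→C 6·6=36, Z2→C 10·13=130, Z3→C 15·12=180, Z4→C 15·22=330, Z5→C 9·19=171, Z6→C 15·10=150. Service 997; fixed 261; total 1258.
Difference: |1480 − 1258| = 222.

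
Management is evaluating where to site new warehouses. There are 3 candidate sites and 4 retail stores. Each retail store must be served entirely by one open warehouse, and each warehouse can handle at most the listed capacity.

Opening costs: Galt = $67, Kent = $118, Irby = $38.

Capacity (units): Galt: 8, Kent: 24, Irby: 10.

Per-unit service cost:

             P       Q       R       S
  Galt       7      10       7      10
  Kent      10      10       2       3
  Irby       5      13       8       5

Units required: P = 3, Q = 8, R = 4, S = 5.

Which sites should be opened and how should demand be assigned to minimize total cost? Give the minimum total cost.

Minimum total cost: 251

Open {Kent}: P→Kent 10·3=30, Q→Kent 10·8=80, R→Kent 2·4=8, S→Kent 3·5=15.
Loads: Kent carries 20/24. Service 133; fixed 118; total 251.
Next best feasible plan costs 274.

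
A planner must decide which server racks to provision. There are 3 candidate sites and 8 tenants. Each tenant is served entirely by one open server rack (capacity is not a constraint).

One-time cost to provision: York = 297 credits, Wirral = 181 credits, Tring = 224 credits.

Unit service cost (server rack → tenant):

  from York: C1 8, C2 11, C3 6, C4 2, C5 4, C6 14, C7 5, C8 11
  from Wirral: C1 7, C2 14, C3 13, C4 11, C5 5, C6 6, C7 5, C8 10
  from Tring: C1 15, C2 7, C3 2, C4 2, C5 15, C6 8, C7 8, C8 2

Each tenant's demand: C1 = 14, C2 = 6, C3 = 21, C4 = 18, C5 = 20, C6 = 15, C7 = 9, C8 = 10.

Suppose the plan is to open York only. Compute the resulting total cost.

Each tenant is assigned to its cheapest site among the open ones.
{York}: C1→York 8·14=112, C2→York 11·6=66, C3→York 6·21=126, C4→York 2·18=36, C5→York 4·20=80, C6→York 14·15=210, C7→York 5·9=45, C8→York 11·10=110. Service 785; fixed 297; total 1082.

Total cost: 1082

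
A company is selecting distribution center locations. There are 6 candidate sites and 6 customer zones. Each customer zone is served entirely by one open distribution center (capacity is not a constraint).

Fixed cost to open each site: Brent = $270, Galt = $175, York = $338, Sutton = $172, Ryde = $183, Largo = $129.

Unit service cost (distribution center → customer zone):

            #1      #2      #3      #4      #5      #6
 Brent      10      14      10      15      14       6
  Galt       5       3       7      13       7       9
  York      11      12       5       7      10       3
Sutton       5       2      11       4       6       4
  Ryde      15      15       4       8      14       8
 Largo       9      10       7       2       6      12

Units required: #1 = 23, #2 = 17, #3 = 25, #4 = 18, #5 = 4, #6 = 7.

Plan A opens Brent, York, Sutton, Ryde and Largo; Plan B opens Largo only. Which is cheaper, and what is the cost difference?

Plan A: {Brent, York, Sutton, Ryde, Largo}: #1→Sutton 5·23=115, #2→Sutton 2·17=34, #3→Ryde 4·25=100, #4→Largo 2·18=36, #5→Sutton 6·4=24, #6→York 3·7=21. Service 330; fixed 1092; total 1422.
Plan B: {Largo}: #1→Largo 9·23=207, #2→Largo 10·17=170, #3→Largo 7·25=175, #4→Largo 2·18=36, #5→Largo 6·4=24, #6→Largo 12·7=84. Service 696; fixed 129; total 825.
Difference: |1422 − 825| = 597.

Plan B is cheaper by 597.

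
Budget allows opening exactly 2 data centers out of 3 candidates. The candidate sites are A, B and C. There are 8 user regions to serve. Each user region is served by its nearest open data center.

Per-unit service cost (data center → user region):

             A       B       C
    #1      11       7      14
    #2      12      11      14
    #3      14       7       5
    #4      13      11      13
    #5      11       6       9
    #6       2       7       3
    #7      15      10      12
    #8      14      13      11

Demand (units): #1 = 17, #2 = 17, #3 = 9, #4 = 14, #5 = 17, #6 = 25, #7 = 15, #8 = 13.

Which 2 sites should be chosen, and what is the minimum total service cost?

With exactly 2 open, each user region uses its cheapest among the chosen.
{B, C}: #1→B 7·17=119, #2→B 11·17=187, #3→C 5·9=45, #4→B 11·14=154, #5→B 6·17=102, #6→C 3·25=75, #7→B 10·15=150, #8→C 11·13=143. Service cost 975.
{A, B}: service cost 994
{A, C}: service cost 1144
Among all 3 size-2 choices, {B, C} is lowest.

Choose B and C; total service cost 975.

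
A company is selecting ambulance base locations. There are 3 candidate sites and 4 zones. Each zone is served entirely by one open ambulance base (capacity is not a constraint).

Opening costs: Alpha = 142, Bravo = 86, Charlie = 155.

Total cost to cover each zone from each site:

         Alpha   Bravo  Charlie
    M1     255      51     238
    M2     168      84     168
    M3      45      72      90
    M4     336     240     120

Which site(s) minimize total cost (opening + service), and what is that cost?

Open Bravo only; minimum total cost 533.

For any fixed open set, each zone goes to its cheapest open site; total = fixed + service.
{Bravo}: M1→Bravo 51, M2→Bravo 84, M3→Bravo 72, M4→Bravo 240. Service 447; fixed 86; total 533.
{Bravo, Charlie}: M1→Bravo 51, M2→Bravo 84, M3→Bravo 72, M4→Charlie 120. Service 327; fixed 241; total 568.
{Alpha, Bravo}: service 420 + fixed 228 = 648
{Alpha, Bravo, Charlie}: service 300 + fixed 383 = 683
No other subset beats 533.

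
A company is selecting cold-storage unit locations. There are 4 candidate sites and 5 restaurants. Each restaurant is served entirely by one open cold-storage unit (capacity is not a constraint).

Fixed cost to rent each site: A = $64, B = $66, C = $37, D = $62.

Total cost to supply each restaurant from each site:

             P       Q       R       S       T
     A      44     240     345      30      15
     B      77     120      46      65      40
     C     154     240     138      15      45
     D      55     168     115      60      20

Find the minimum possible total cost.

Minimum total cost: 385

For any fixed open set, each restaurant goes to its cheapest open site; total = fixed + service.
{A, B}: P→A 44, Q→B 120, R→B 46, S→A 30, T→A 15. Service 255; fixed 130; total 385.
{B, C}: P→B 77, Q→B 120, R→B 46, S→C 15, T→B 40. Service 298; fixed 103; total 401.
{A, B, C}: service 240 + fixed 167 = 407
{A, B, C, D}: P→A 44, Q→B 120, R→B 46, S→C 15, T→A 15. Service 240; fixed 229; total 469.
No other subset beats 385.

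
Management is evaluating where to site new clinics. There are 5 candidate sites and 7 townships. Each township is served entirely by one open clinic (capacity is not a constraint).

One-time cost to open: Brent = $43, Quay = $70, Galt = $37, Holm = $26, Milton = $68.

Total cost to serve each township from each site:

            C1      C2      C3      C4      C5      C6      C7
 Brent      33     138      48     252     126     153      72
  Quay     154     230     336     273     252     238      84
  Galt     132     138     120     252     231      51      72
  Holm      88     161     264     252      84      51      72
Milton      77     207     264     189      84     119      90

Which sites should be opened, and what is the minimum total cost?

Open Brent and Holm; minimum total cost 747.

For any fixed open set, each township goes to its cheapest open site; total = fixed + service.
{Brent, Holm}: C1→Brent 33, C2→Brent 138, C3→Brent 48, C4→Brent 252, C5→Holm 84, C6→Holm 51, C7→Brent 72. Service 678; fixed 69; total 747.
{Brent, Holm, Milton}: service 615 + fixed 137 = 752
{Brent, Galt, Milton}: C1→Brent 33, C2→Brent 138, C3→Brent 48, C4→Milton 189, C5→Milton 84, C6→Galt 51, C7→Brent 72. Service 615; fixed 148; total 763.
{Brent, Quay, Galt, Holm, Milton}: C1→Brent 33, C2→Brent 138, C3→Brent 48, C4→Milton 189, C5→Holm 84, C6→Galt 51, C7→Brent 72. Service 615; fixed 244; total 859.
No other subset beats 747.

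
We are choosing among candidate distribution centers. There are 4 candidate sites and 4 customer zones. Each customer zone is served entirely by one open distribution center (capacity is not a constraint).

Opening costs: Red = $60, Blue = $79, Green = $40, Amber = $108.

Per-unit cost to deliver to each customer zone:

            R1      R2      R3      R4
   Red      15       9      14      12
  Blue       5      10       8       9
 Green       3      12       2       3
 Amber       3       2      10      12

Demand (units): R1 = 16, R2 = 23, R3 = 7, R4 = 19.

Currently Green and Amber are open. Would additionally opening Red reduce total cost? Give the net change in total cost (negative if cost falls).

No — net change +60 (cost rises by 60).

Current service cost with {Green, Amber}: 165.
Adding Red: each customer zone re-picks its cheapest; new service cost 165, saving 0.
Extra fixed cost: 60. Net change = 60 − 0 = 60.
(Totals: 313 → 373.)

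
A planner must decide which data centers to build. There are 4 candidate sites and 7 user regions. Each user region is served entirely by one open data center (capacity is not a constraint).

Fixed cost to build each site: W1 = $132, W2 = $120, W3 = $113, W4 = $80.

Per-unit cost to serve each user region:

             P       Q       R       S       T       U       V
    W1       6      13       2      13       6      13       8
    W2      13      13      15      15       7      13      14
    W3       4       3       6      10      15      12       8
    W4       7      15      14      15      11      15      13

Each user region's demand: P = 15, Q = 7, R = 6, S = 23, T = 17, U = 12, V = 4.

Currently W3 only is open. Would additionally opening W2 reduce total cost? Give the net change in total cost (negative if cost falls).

Current service cost with {W3}: 778.
Adding W2: each user region re-picks its cheapest; new service cost 642, saving 136.
Extra fixed cost: 120. Net change = 120 − 136 = -16.
(Totals: 891 → 875.)

Yes — net change −16 (cost falls by 16).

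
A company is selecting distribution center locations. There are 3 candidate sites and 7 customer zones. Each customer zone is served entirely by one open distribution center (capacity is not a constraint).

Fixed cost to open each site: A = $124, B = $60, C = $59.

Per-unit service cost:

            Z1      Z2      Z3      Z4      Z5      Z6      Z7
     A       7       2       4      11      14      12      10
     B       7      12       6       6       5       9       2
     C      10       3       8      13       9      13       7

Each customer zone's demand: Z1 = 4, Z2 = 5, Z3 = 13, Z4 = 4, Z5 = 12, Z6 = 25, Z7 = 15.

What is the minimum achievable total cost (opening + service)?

For any fixed open set, each customer zone goes to its cheapest open site; total = fixed + service.
{B}: Z1→B 7·4=28, Z2→B 12·5=60, Z3→B 6·13=78, Z4→B 6·4=24, Z5→B 5·12=60, Z6→B 9·25=225, Z7→B 2·15=30. Service 505; fixed 60; total 565.
{B, C}: service 460 + fixed 119 = 579
{A, B}: service 429 + fixed 184 = 613
{A, B, C}: service 429 + fixed 243 = 672
(All 7 nonempty subsets were checked; B only is lowest.)

Minimum total cost: 565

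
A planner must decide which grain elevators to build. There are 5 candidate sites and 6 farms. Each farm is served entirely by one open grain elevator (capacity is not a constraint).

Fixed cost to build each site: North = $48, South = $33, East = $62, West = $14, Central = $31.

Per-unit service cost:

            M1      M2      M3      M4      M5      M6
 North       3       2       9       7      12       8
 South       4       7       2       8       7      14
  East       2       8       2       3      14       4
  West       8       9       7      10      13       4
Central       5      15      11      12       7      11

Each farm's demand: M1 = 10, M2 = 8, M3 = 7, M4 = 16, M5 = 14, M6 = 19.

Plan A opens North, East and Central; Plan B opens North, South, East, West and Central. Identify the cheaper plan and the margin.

Plan A is cheaper by 47.

Plan A: {North, East, Central}: M1→East 2·10=20, M2→North 2·8=16, M3→East 2·7=14, M4→East 3·16=48, M5→Central 7·14=98, M6→East 4·19=76. Service 272; fixed 141; total 413.
Plan B: {North, South, East, West, Central}: M1→East 2·10=20, M2→North 2·8=16, M3→South 2·7=14, M4→East 3·16=48, M5→South 7·14=98, M6→East 4·19=76. Service 272; fixed 188; total 460.
Difference: |413 − 460| = 47.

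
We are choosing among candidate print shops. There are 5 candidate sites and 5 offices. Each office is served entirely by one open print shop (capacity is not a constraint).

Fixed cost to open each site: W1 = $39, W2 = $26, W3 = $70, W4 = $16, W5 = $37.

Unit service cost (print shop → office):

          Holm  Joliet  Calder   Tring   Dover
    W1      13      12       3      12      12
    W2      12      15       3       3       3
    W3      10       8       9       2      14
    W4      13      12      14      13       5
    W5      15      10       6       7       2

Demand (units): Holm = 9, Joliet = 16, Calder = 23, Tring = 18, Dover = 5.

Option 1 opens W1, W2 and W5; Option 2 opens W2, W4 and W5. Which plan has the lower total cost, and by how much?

Option 1: {W1, W2, W5}: Holm→W2 12·9=108, Joliet→W5 10·16=160, Calder→W1 3·23=69, Tring→W2 3·18=54, Dover→W5 2·5=10. Service 401; fixed 102; total 503.
Option 2: {W2, W4, W5}: Holm→W2 12·9=108, Joliet→W5 10·16=160, Calder→W2 3·23=69, Tring→W2 3·18=54, Dover→W5 2·5=10. Service 401; fixed 79; total 480.
Difference: |503 − 480| = 23.

Option 2 is cheaper by 23.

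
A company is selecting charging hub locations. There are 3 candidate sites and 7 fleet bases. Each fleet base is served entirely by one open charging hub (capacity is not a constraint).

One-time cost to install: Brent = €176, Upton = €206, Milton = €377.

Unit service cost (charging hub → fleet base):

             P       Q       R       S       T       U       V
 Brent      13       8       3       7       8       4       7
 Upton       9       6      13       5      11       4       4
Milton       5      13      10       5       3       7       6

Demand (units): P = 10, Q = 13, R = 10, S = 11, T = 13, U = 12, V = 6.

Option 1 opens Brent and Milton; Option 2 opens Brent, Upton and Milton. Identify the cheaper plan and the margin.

Option 1: {Brent, Milton}: P→Milton 5·10=50, Q→Brent 8·13=104, R→Brent 3·10=30, S→Milton 5·11=55, T→Milton 3·13=39, U→Brent 4·12=48, V→Milton 6·6=36. Service 362; fixed 553; total 915.
Option 2: {Brent, Upton, Milton}: P→Milton 5·10=50, Q→Upton 6·13=78, R→Brent 3·10=30, S→Upton 5·11=55, T→Milton 3·13=39, U→Brent 4·12=48, V→Upton 4·6=24. Service 324; fixed 759; total 1083.
Difference: |915 − 1083| = 168.

Option 1 is cheaper by 168.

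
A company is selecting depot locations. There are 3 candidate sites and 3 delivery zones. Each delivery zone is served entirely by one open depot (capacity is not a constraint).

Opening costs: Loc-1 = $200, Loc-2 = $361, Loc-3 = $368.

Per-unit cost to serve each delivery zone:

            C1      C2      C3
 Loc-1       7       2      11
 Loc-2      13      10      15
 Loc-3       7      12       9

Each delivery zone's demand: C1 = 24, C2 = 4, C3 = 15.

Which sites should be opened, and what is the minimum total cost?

Open Loc-1 only; minimum total cost 541.

For any fixed open set, each delivery zone goes to its cheapest open site; total = fixed + service.
{Loc-1}: C1→Loc-1 7·24=168, C2→Loc-1 2·4=8, C3→Loc-1 11·15=165. Service 341; fixed 200; total 541.
{Loc-3}: C1→Loc-3 7·24=168, C2→Loc-3 12·4=48, C3→Loc-3 9·15=135. Service 351; fixed 368; total 719.
{Loc-1, Loc-3}: service 311 + fixed 568 = 879
{Loc-1, Loc-2, Loc-3}: service 311 + fixed 929 = 1240
No other subset beats 541.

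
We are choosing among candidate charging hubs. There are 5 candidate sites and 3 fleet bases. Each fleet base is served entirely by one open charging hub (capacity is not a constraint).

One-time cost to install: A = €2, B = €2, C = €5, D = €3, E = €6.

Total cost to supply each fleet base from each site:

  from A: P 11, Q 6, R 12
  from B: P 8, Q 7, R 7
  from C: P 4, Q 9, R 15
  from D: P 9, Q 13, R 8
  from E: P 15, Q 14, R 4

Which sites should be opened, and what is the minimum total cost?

Open B only; minimum total cost 24.

For any fixed open set, each fleet base goes to its cheapest open site; total = fixed + service.
{B}: P→B 8, Q→B 7, R→B 7. Service 22; fixed 2; total 24.
{A, B}: service 21 + fixed 4 = 25
{B, C}: P→C 4, Q→B 7, R→B 7. Service 18; fixed 7; total 25.
{A, B, C, D, E}: service 14 + fixed 18 = 32
No other subset beats 24.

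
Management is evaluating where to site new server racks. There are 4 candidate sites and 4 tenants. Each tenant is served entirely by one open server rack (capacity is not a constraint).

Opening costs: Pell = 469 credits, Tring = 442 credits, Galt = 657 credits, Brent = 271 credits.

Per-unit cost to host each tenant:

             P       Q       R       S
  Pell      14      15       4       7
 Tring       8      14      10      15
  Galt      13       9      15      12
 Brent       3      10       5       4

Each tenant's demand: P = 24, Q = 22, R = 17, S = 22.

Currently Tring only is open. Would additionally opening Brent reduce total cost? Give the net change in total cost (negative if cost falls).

Yes — net change −264 (cost falls by 264).

Current service cost with {Tring}: 1000.
Adding Brent: each tenant re-picks its cheapest; new service cost 465, saving 535.
Extra fixed cost: 271. Net change = 271 − 535 = -264.
(Totals: 1442 → 1178.)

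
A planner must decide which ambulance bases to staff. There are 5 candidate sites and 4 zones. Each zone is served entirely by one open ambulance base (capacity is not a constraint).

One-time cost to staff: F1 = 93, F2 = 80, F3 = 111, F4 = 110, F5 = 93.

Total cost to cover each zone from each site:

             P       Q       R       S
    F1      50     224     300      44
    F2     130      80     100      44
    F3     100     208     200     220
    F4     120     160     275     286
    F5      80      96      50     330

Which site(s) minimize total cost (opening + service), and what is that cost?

For any fixed open set, each zone goes to its cheapest open site; total = fixed + service.
{F1, F5}: P→F1 50, Q→F5 96, R→F5 50, S→F1 44. Service 240; fixed 186; total 426.
{F2, F5}: P→F5 80, Q→F2 80, R→F5 50, S→F2 44. Service 254; fixed 173; total 427.
{F2}: service 354 + fixed 80 = 434
{F1, F2, F3, F4, F5}: P→F1 50, Q→F2 80, R→F5 50, S→F1 44. Service 224; fixed 487; total 711.
No other subset beats 426.

Open F1 and F5; minimum total cost 426.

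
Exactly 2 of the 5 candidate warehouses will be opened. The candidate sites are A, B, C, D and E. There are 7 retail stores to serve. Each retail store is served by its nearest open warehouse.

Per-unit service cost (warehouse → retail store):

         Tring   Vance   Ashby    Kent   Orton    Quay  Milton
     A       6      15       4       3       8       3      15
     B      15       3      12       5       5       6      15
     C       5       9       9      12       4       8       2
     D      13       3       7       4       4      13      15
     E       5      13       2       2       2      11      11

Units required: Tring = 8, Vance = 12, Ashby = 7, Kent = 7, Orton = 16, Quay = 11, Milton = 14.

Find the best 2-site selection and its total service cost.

With exactly 2 open, each retail store uses its cheapest among the chosen.
{A, C}: Tring→C 5·8=40, Vance→C 9·12=108, Ashby→A 4·7=28, Kent→A 3·7=21, Orton→C 4·16=64, Quay→A 3·11=33, Milton→C 2·14=28. Service cost 322.
{C, E}: service cost 324
{B, C}: service cost 332
Among all 10 size-2 choices, {A, C} is lowest.

Choose A and C; total service cost 322.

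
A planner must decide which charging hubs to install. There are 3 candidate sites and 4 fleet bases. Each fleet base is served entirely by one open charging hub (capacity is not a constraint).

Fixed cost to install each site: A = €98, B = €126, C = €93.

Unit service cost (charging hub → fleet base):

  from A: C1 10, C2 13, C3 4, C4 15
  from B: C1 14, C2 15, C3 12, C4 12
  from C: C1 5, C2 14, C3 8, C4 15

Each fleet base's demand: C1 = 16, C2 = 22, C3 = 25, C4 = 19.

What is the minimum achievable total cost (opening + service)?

For any fixed open set, each fleet base goes to its cheapest open site; total = fixed + service.
{A}: C1→A 10·16=160, C2→A 13·22=286, C3→A 4·25=100, C4→A 15·19=285. Service 831; fixed 98; total 929.
{A, C}: C1→C 5·16=80, C2→A 13·22=286, C3→A 4·25=100, C4→A 15·19=285. Service 751; fixed 191; total 942.
{C}: C1→C 5·16=80, C2→C 14·22=308, C3→C 8·25=200, C4→C 15·19=285. Service 873; fixed 93; total 966.
{A, B, C}: service 694 + fixed 317 = 1011
No other subset beats 929.

Minimum total cost: 929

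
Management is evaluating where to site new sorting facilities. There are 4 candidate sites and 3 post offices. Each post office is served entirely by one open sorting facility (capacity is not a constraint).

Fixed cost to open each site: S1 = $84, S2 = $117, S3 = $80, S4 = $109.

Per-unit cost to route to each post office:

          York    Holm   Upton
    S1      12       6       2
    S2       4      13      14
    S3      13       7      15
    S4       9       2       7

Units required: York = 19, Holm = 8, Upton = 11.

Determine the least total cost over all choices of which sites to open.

Minimum total cost: 347

For any fixed open set, each post office goes to its cheapest open site; total = fixed + service.
{S1, S2}: York→S2 4·19=76, Holm→S1 6·8=48, Upton→S1 2·11=22. Service 146; fixed 201; total 347.
{S4}: York→S4 9·19=171, Holm→S4 2·8=16, Upton→S4 7·11=77. Service 264; fixed 109; total 373.
{S1}: service 298 + fixed 84 = 382
{S1, S2, S3, S4}: service 114 + fixed 390 = 504
(All 15 nonempty subsets were checked; S1 and S2 is lowest.)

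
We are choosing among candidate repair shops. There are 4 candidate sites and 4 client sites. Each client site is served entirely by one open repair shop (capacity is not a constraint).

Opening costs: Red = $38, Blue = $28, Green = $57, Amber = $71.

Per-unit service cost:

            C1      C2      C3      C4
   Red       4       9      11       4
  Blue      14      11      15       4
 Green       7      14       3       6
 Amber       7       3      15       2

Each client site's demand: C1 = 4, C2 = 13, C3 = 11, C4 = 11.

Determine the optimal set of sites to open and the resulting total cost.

Open Green and Amber; minimum total cost 250.

For any fixed open set, each client site goes to its cheapest open site; total = fixed + service.
{Green, Amber}: C1→Green 7·4=28, C2→Amber 3·13=39, C3→Green 3·11=33, C4→Amber 2·11=22. Service 122; fixed 128; total 250.
{Red, Green, Amber}: service 110 + fixed 166 = 276
{Blue, Green, Amber}: C1→Green 7·4=28, C2→Amber 3·13=39, C3→Green 3·11=33, C4→Amber 2·11=22. Service 122; fixed 156; total 278.
{Red, Blue, Green, Amber}: service 110 + fixed 194 = 304
No other subset beats 250.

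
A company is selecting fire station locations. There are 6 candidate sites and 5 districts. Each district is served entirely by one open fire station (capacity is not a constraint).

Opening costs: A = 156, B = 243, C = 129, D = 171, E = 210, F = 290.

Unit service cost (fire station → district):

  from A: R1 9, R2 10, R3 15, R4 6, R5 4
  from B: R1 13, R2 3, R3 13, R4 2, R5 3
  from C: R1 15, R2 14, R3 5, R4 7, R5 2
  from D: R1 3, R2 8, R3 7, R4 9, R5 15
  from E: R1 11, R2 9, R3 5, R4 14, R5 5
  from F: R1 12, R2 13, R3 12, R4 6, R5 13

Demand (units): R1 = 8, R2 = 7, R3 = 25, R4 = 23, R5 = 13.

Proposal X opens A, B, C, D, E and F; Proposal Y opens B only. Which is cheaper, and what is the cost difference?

Proposal X: {A, B, C, D, E, F}: R1→D 3·8=24, R2→B 3·7=21, R3→C 5·25=125, R4→B 2·23=46, R5→C 2·13=26. Service 242; fixed 1199; total 1441.
Proposal Y: {B}: R1→B 13·8=104, R2→B 3·7=21, R3→B 13·25=325, R4→B 2·23=46, R5→B 3·13=39. Service 535; fixed 243; total 778.
Difference: |1441 − 778| = 663.

Proposal Y is cheaper by 663.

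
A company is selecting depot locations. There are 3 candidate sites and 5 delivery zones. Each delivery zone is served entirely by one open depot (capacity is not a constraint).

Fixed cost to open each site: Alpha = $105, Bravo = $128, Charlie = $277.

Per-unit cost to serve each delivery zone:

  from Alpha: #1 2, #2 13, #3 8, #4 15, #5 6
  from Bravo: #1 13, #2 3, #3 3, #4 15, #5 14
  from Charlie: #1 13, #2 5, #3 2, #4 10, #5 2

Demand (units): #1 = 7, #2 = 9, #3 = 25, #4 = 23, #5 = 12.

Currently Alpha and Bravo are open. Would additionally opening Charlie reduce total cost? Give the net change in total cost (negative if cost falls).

No — net change +89 (cost rises by 89).

Current service cost with {Alpha, Bravo}: 533.
Adding Charlie: each delivery zone re-picks its cheapest; new service cost 345, saving 188.
Extra fixed cost: 277. Net change = 277 − 188 = 89.
(Totals: 766 → 855.)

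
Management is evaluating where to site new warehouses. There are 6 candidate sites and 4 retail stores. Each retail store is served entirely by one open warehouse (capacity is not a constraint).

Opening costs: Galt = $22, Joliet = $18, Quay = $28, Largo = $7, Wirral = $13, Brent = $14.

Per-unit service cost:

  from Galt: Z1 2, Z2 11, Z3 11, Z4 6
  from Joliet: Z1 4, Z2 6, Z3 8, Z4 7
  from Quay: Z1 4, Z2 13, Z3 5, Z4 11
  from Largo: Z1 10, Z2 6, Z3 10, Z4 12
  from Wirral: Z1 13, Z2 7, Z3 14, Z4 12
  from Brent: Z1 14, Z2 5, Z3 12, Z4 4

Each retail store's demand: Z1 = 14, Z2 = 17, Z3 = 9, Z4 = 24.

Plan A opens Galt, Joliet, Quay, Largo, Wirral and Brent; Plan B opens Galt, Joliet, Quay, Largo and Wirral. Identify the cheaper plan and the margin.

Plan A is cheaper by 51.

Plan A: {Galt, Joliet, Quay, Largo, Wirral, Brent}: Z1→Galt 2·14=28, Z2→Brent 5·17=85, Z3→Quay 5·9=45, Z4→Brent 4·24=96. Service 254; fixed 102; total 356.
Plan B: {Galt, Joliet, Quay, Largo, Wirral}: Z1→Galt 2·14=28, Z2→Joliet 6·17=102, Z3→Quay 5·9=45, Z4→Galt 6·24=144. Service 319; fixed 88; total 407.
Difference: |356 − 407| = 51.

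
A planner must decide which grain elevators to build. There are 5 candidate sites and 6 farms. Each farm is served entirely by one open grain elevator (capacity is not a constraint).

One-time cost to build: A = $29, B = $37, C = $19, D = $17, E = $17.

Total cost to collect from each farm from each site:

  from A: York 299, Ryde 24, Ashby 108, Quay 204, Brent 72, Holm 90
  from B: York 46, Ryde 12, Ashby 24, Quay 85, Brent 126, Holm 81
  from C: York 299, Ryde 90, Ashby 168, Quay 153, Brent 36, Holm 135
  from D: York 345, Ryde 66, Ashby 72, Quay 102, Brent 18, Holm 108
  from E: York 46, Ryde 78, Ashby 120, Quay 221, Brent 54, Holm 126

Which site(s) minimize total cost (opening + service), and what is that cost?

Open B and D; minimum total cost 320.

For any fixed open set, each farm goes to its cheapest open site; total = fixed + service.
{B, D}: York→B 46, Ryde→B 12, Ashby→B 24, Quay→B 85, Brent→D 18, Holm→B 81. Service 266; fixed 54; total 320.
{B, D, E}: service 266 + fixed 71 = 337
{B, C, D}: service 266 + fixed 73 = 339
{A, B, C, D, E}: York→B 46, Ryde→B 12, Ashby→B 24, Quay→B 85, Brent→D 18, Holm→B 81. Service 266; fixed 119; total 385.
No other subset beats 320.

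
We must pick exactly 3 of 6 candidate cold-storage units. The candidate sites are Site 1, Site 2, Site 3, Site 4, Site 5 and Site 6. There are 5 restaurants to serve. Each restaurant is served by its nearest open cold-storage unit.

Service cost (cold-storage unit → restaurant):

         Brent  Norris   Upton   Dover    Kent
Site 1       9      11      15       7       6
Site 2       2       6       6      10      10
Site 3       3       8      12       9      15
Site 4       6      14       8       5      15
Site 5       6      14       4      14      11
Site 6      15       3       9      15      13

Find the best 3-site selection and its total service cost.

Choose Site 1, Site 2 and Site 6; total service cost 24.

With exactly 3 open, each restaurant uses its cheapest among the chosen.
{Site 1, Site 2, Site 6}: Brent→Site 2 2, Norris→Site 6 3, Upton→Site 2 6, Dover→Site 1 7, Kent→Site 1 6. Service cost 24.
{Site 1, Site 2, Site 4}: service cost 25
{Site 1, Site 2, Site 5}: service cost 25
Among all 20 size-3 choices, {Site 1, Site 2, Site 6} is lowest.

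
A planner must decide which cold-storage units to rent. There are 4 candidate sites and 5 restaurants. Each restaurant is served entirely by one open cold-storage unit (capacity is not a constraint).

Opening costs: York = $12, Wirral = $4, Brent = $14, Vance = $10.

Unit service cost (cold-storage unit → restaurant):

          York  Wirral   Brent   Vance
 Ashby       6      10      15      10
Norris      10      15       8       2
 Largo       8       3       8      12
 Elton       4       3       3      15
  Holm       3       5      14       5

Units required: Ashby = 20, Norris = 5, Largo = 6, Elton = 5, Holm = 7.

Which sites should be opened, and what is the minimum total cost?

For any fixed open set, each restaurant goes to its cheapest open site; total = fixed + service.
{York, Wirral, Vance}: Ashby→York 6·20=120, Norris→Vance 2·5=10, Largo→Wirral 3·6=18, Elton→Wirral 3·5=15, Holm→York 3·7=21. Service 184; fixed 26; total 210.
{York, Wirral, Brent, Vance}: Ashby→York 6·20=120, Norris→Vance 2·5=10, Largo→Wirral 3·6=18, Elton→Wirral 3·5=15, Holm→York 3·7=21. Service 184; fixed 40; total 224.
{York, Wirral}: Ashby→York 6·20=120, Norris→York 10·5=50, Largo→Wirral 3·6=18, Elton→Wirral 3·5=15, Holm→York 3·7=21. Service 224; fixed 16; total 240.
{Wirral}: service 343 + fixed 4 = 347
(All 15 nonempty subsets were checked; York, Wirral and Vance is lowest.)

Open York, Wirral and Vance; minimum total cost 210.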